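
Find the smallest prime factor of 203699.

203699 is odd.
Digit sum 29, not divisible by 3.
Ends in 9: not divisible by 5.
7: 203699 = 7·29099 + 6
11: 203699 = 11·18518 + 1
13: 203699 = 13·15669 + 2
17: 203699 = 17·11982 + 5
19: 203699 = 19·10721

19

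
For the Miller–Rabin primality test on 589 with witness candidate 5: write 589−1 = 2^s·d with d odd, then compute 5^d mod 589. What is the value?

125

589 − 1 = 588 = 2^2 · 147, so d = 147.
5^1 ≡ 5 (mod 589)
5^2 ≡ 5^2 = 25 ≡ 25 (mod 589)
5^4 ≡ 25^2 = 625 ≡ 36 (mod 589)
5^8 ≡ 36^2 = 1296 ≡ 118 (mod 589)
5^16 ≡ 118^2 = 13924 ≡ 377 (mod 589)
5^32 ≡ 377^2 = 142129 ≡ 180 (mod 589)
5^64 ≡ 180^2 = 32400 ≡ 5 (mod 589)
5^128 ≡ 5^2 = 25 ≡ 25 (mod 589)
147 = 128 + 16 + 2 + 1 in binary powers of 2.
So 5^147 ≡ 25 · 377 · 25 · 5 ≡ 125 (mod 589).
Squaring chain: 125 → 311; never reaches −1, so base 5 is a Miller–Rabin witness that 589 is composite.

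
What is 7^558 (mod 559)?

7^1 ≡ 7 (mod 559)
7^2 ≡ 7^2 = 49 ≡ 49 (mod 559)
7^4 ≡ 49^2 = 2401 ≡ 165 (mod 559)
7^8 ≡ 165^2 = 27225 ≡ 393 (mod 559)
7^16 ≡ 393^2 = 154449 ≡ 165 (mod 559)
7^32 ≡ 165^2 = 27225 ≡ 393 (mod 559)
7^64 ≡ 393^2 = 154449 ≡ 165 (mod 559)
7^128 ≡ 165^2 = 27225 ≡ 393 (mod 559)
7^256 ≡ 393^2 = 154449 ≡ 165 (mod 559)
7^512 ≡ 165^2 = 27225 ≡ 393 (mod 559)
558 = 512 + 32 + 8 + 4 + 2 in binary powers of 2.
So 7^558 ≡ 393 · 393 · 393 · 165 · 49 ≡ 259 (mod 559).
Since 259 ≠ 1, base 7 is a Fermat witness: 559 is composite.

259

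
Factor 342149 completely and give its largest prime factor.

79

342149 = 61 · 5609
5609 = 71 · 79
79 is prime.
So 342149 = 61 · 71 · 79; the largest prime factor is 79.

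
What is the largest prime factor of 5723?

5723 = 59 · 97
97 is prime.
So 5723 = 59 · 97; the largest prime factor is 97.

97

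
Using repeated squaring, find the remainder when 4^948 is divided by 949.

794

4^1 ≡ 4 (mod 949)
4^2 ≡ 4^2 = 16 ≡ 16 (mod 949)
4^4 ≡ 16^2 = 256 ≡ 256 (mod 949)
4^8 ≡ 256^2 = 65536 ≡ 55 (mod 949)
4^16 ≡ 55^2 = 3025 ≡ 178 (mod 949)
4^32 ≡ 178^2 = 31684 ≡ 367 (mod 949)
4^64 ≡ 367^2 = 134689 ≡ 880 (mod 949)
4^128 ≡ 880^2 = 774400 ≡ 16 (mod 949)
4^256 ≡ 16^2 = 256 ≡ 256 (mod 949)
4^512 ≡ 256^2 = 65536 ≡ 55 (mod 949)
948 = 512 + 256 + 128 + 32 + 16 + 4 in binary powers of 2.
So 4^948 ≡ 55 · 256 · 16 · 367 · 178 · 256 ≡ 794 (mod 949).
Since 794 ≠ 1, base 4 is a Fermat witness: 949 is composite.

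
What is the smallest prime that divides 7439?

43

7439 is odd.
Digit sum 23, not divisible by 3.
Ends in 9: not divisible by 5.
7: 7439 = 7·1062 + 5
11: 7439 = 11·676 + 3
13: 7439 = 13·572 + 3
17: 7439 = 17·437 + 10
19: 7439 = 19·391 + 10
23: 7439 = 23·323 + 10
29: 7439 = 29·256 + 15
31: 7439 = 31·239 + 30
37: 7439 = 37·201 + 2
41: 7439 = 41·181 + 18
43: 7439 = 43·173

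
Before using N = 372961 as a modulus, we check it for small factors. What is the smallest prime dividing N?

31

372961 is odd.
Digit sum 28, not divisible by 3.
Ends in 1: not divisible by 5.
7: 372961 = 7·53280 + 1
11: 372961 = 11·33905 + 6
13: 372961 = 13·28689 + 4
17: 372961 = 17·21938 + 15
19: 372961 = 19·19629 + 10
23: 372961 = 23·16215 + 16
29: 372961 = 29·12860 + 21
31: 372961 = 31·12031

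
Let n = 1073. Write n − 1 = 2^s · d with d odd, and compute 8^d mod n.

1073 − 1 = 1072 = 2^4 · 67, so d = 67.
8^1 ≡ 8 (mod 1073)
8^2 ≡ 8^2 = 64 ≡ 64 (mod 1073)
8^4 ≡ 64^2 = 4096 ≡ 877 (mod 1073)
8^8 ≡ 877^2 = 769129 ≡ 861 (mod 1073)
8^16 ≡ 861^2 = 741321 ≡ 951 (mod 1073)
8^32 ≡ 951^2 = 904401 ≡ 935 (mod 1073)
8^64 ≡ 935^2 = 874225 ≡ 803 (mod 1073)
67 = 64 + 2 + 1 in binary powers of 2.
So 8^67 ≡ 803 · 64 · 8 ≡ 177 (mod 1073).
Squaring chain: 177 → 212 → 951 → 935; never reaches −1, so base 8 is a Miller–Rabin witness that 1073 is composite.

177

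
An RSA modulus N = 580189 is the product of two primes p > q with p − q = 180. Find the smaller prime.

Since p = q + 180, we have 580189 = q(q + 180), so q² + 180q − 580189 = 0.
Discriminant: 180² + 4·580189 = 32400 + 2320756 = 2353156; √2353156 = 1534.
q = (−180 + 1534)/2 = 677, and p = q + 180 = 857.
Check: 677 · 857 = 580189.

677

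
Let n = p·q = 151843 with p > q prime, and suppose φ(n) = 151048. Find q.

φ(n) = (p−1)(q−1) = n − (p+q) + 1, so p + q = 151843 − 151048 + 1 = 796.
p and q are the roots of t² − 796t + 151843 = 0.
Discriminant: 796² − 4·151843 = 633616 − 607372 = 26244; √26244 = 162.
q = (796 − 162)/2 = 317, p = (796 + 162)/2 = 479.
Check: 317 · 479 = 151843.

317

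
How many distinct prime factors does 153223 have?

153223 = 7^2 · 3127
3127 = 53 · 59
153223 = 7^2 · 53 · 59, which has 3 distinct prime factors.

3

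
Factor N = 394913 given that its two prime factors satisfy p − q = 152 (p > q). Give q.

557

Since p = q + 152, we have 394913 = q(q + 152), so q² + 152q − 394913 = 0.
Discriminant: 152² + 4·394913 = 23104 + 1579652 = 1602756; √1602756 = 1266.
q = (−152 + 1266)/2 = 557, and p = q + 152 = 709.
Check: 557 · 709 = 394913.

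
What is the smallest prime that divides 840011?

37

840011 is odd.
Digit sum 14, not divisible by 3.
Ends in 1: not divisible by 5.
7: 840011 = 7·120001 + 4
11: 840011 = 11·76364 + 7
13: 840011 = 13·64616 + 3
17: 840011 = 17·49412 + 7
19: 840011 = 19·44211 + 2
23: 840011 = 23·36522 + 5
29: 840011 = 29·28965 + 26
31: 840011 = 31·27097 + 4
37: 840011 = 37·22703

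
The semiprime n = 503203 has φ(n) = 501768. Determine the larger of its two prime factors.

829

φ(n) = (p−1)(q−1) = n − (p+q) + 1, so p + q = 503203 − 501768 + 1 = 1436.
p and q are the roots of t² − 1436t + 503203 = 0.
Discriminant: 1436² − 4·503203 = 2062096 − 2012812 = 49284; √49284 = 222.
q = (1436 − 222)/2 = 607, p = (1436 + 222)/2 = 829.
Check: 607 · 829 = 503203.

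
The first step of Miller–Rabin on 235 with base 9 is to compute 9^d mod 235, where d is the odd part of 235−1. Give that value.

235 − 1 = 234 = 2^1 · 117, so d = 117.
9^1 ≡ 9 (mod 235)
9^2 ≡ 9^2 = 81 ≡ 81 (mod 235)
9^4 ≡ 81^2 = 6561 ≡ 216 (mod 235)
9^8 ≡ 216^2 = 46656 ≡ 126 (mod 235)
9^16 ≡ 126^2 = 15876 ≡ 131 (mod 235)
9^32 ≡ 131^2 = 17161 ≡ 6 (mod 235)
9^64 ≡ 6^2 = 36 ≡ 36 (mod 235)
117 = 64 + 32 + 16 + 4 + 1 in binary powers of 2.
So 9^117 ≡ 36 · 6 · 131 · 216 · 9 ≡ 34 (mod 235).
Squaring chain: 34; never reaches −1, so base 9 is a Miller–Rabin witness that 235 is composite.

34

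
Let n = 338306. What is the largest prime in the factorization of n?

61

338306 = 2 · 169153
169153 = 47 · 3599
3599 = 59 · 61
61 is prime.
So 338306 = 2 · 47 · 59 · 61; the largest prime factor is 61.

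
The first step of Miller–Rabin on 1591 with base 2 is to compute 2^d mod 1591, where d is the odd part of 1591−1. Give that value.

1591 − 1 = 1590 = 2^1 · 795, so d = 795.
2^1 ≡ 2 (mod 1591)
2^2 ≡ 2^2 = 4 ≡ 4 (mod 1591)
2^4 ≡ 4^2 = 16 ≡ 16 (mod 1591)
2^8 ≡ 16^2 = 256 ≡ 256 (mod 1591)
2^16 ≡ 256^2 = 65536 ≡ 305 (mod 1591)
2^32 ≡ 305^2 = 93025 ≡ 747 (mod 1591)
2^64 ≡ 747^2 = 558009 ≡ 1159 (mod 1591)
2^128 ≡ 1159^2 = 1343281 ≡ 477 (mod 1591)
2^256 ≡ 477^2 = 227529 ≡ 16 (mod 1591)
2^512 ≡ 16^2 = 256 ≡ 256 (mod 1591)
795 = 512 + 256 + 16 + 8 + 2 + 1 in binary powers of 2.
So 2^795 ≡ 256 · 16 · 305 · 256 · 4 · 2 ≡ 156 (mod 1591).
Squaring chain: 156; never reaches −1, so base 2 is a Miller–Rabin witness that 1591 is composite.

156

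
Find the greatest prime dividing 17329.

43

17329 = 13 · 1333
1333 = 31 · 43
43 is prime.
So 17329 = 13 · 31 · 43; the largest prime factor is 43.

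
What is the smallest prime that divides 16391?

16391 is odd.
Digit sum 20, not divisible by 3.
Ends in 1: not divisible by 5.
7: 16391 = 7·2341 + 4
11: 16391 = 11·1490 + 1
13: 16391 = 13·1260 + 11
17: 16391 = 17·964 + 3
19: 16391 = 19·862 + 13
23: 16391 = 23·712 + 15
29: 16391 = 29·565 + 6
31: 16391 = 31·528 + 23
37: 16391 = 37·443

37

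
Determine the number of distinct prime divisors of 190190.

190190 = 2 · 95095
95095 = 5 · 19019
19019 = 7 · 2717
2717 = 11 · 247
247 = 13 · 19
190190 = 2 · 5 · 7 · 11 · 13 · 19, which has 6 distinct prime factors.

6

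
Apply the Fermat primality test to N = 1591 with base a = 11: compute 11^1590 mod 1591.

11^1 ≡ 11 (mod 1591)
11^2 ≡ 11^2 = 121 ≡ 121 (mod 1591)
11^4 ≡ 121^2 = 14641 ≡ 322 (mod 1591)
11^8 ≡ 322^2 = 103684 ≡ 269 (mod 1591)
11^16 ≡ 269^2 = 72361 ≡ 766 (mod 1591)
11^32 ≡ 766^2 = 586756 ≡ 1268 (mod 1591)
11^64 ≡ 1268^2 = 1607824 ≡ 914 (mod 1591)
11^128 ≡ 914^2 = 835396 ≡ 121 (mod 1591)
11^256 ≡ 121^2 = 14641 ≡ 322 (mod 1591)
11^512 ≡ 322^2 = 103684 ≡ 269 (mod 1591)
11^1024 ≡ 269^2 = 72361 ≡ 766 (mod 1591)
1590 = 1024 + 512 + 32 + 16 + 4 + 2 in binary powers of 2.
So 11^1590 ≡ 766 · 269 · 1268 · 766 · 322 · 121 ≡ 1000 (mod 1591).
Since 1000 ≠ 1, base 11 is a Fermat witness: 1591 is composite.

1000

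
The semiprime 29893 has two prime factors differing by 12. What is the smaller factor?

Since p = q + 12, we have 29893 = q(q + 12), so q² + 12q − 29893 = 0.
Discriminant: 12² + 4·29893 = 144 + 119572 = 119716; √119716 = 346.
q = (−12 + 346)/2 = 167, and p = q + 12 = 179.
Check: 167 · 179 = 29893.

167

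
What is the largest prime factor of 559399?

559399 = 73 · 7663
7663 = 79 · 97
97 is prime.
So 559399 = 73 · 79 · 97; the largest prime factor is 97.

97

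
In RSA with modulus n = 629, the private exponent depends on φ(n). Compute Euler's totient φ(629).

Factor: 629 = 17 · 37.
φ(629) = (17−1) · (37−1) = 16 · 36 = 576.

576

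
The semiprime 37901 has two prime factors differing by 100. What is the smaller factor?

151

Since p = q + 100, we have 37901 = q(q + 100), so q² + 100q − 37901 = 0.
Discriminant: 100² + 4·37901 = 10000 + 151604 = 161604; √161604 = 402.
q = (−100 + 402)/2 = 151, and p = q + 100 = 251.
Check: 151 · 251 = 37901.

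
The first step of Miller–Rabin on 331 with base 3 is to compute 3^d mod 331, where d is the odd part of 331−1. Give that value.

331 − 1 = 330 = 2^1 · 165, so d = 165.
3^1 ≡ 3 (mod 331)
3^2 ≡ 3^2 = 9 ≡ 9 (mod 331)
3^4 ≡ 9^2 = 81 ≡ 81 (mod 331)
3^8 ≡ 81^2 = 6561 ≡ 272 (mod 331)
3^16 ≡ 272^2 = 73984 ≡ 171 (mod 331)
3^32 ≡ 171^2 = 29241 ≡ 113 (mod 331)
3^64 ≡ 113^2 = 12769 ≡ 191 (mod 331)
3^128 ≡ 191^2 = 36481 ≡ 71 (mod 331)
165 = 128 + 32 + 4 + 1 in binary powers of 2.
So 3^165 ≡ 71 · 113 · 81 · 3 ≡ 330 (mod 331).
Since 3^d ≡ 330 (mod 331), base 3 does not prove 331 composite.

330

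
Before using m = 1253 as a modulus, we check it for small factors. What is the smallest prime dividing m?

1253 is odd.
Digit sum 11, not divisible by 3.
Ends in 3: not divisible by 5.
7: 1253 = 7·179

7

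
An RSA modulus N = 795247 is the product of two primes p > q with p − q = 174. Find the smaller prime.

Since p = q + 174, we have 795247 = q(q + 174), so q² + 174q − 795247 = 0.
Discriminant: 174² + 4·795247 = 30276 + 3180988 = 3211264; √3211264 = 1792.
q = (−174 + 1792)/2 = 809, and p = q + 174 = 983.
Check: 809 · 983 = 795247.

809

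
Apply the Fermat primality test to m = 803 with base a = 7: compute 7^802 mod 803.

654

7^1 ≡ 7 (mod 803)
7^2 ≡ 7^2 = 49 ≡ 49 (mod 803)
7^4 ≡ 49^2 = 2401 ≡ 795 (mod 803)
7^8 ≡ 795^2 = 632025 ≡ 64 (mod 803)
7^16 ≡ 64^2 = 4096 ≡ 81 (mod 803)
7^32 ≡ 81^2 = 6561 ≡ 137 (mod 803)
7^64 ≡ 137^2 = 18769 ≡ 300 (mod 803)
7^128 ≡ 300^2 = 90000 ≡ 64 (mod 803)
7^256 ≡ 64^2 = 4096 ≡ 81 (mod 803)
7^512 ≡ 81^2 = 6561 ≡ 137 (mod 803)
802 = 512 + 256 + 32 + 2 in binary powers of 2.
So 7^802 ≡ 137 · 81 · 137 · 49 ≡ 654 (mod 803).
Since 654 ≠ 1, base 7 is a Fermat witness: 803 is composite.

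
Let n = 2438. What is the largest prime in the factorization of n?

53

2438 = 2 · 1219
1219 = 23 · 53
53 is prime.
So 2438 = 2 · 23 · 53; the largest prime factor is 53.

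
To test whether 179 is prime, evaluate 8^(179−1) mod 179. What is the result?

8^1 ≡ 8 (mod 179)
8^2 ≡ 8^2 = 64 ≡ 64 (mod 179)
8^4 ≡ 64^2 = 4096 ≡ 158 (mod 179)
8^8 ≡ 158^2 = 24964 ≡ 83 (mod 179)
8^16 ≡ 83^2 = 6889 ≡ 87 (mod 179)
8^32 ≡ 87^2 = 7569 ≡ 51 (mod 179)
8^64 ≡ 51^2 = 2601 ≡ 95 (mod 179)
8^128 ≡ 95^2 = 9025 ≡ 75 (mod 179)
178 = 128 + 32 + 16 + 2 in binary powers of 2.
So 8^178 ≡ 75 · 51 · 87 · 64 ≡ 1 (mod 179).
Since the result is 1, base 8 gives no evidence that 179 is composite.

1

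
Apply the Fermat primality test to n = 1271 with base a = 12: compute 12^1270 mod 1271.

12^1 ≡ 12 (mod 1271)
12^2 ≡ 12^2 = 144 ≡ 144 (mod 1271)
12^4 ≡ 144^2 = 20736 ≡ 400 (mod 1271)
12^8 ≡ 400^2 = 160000 ≡ 1125 (mod 1271)
12^16 ≡ 1125^2 = 1265625 ≡ 980 (mod 1271)
12^32 ≡ 980^2 = 960400 ≡ 795 (mod 1271)
12^64 ≡ 795^2 = 632025 ≡ 338 (mod 1271)
12^128 ≡ 338^2 = 114244 ≡ 1125 (mod 1271)
12^256 ≡ 1125^2 = 1265625 ≡ 980 (mod 1271)
12^512 ≡ 980^2 = 960400 ≡ 795 (mod 1271)
12^1024 ≡ 795^2 = 632025 ≡ 338 (mod 1271)
1270 = 1024 + 128 + 64 + 32 + 16 + 4 + 2 in binary powers of 2.
So 12^1270 ≡ 338 · 1125 · 338 · 795 · 980 · 400 · 144 ≡ 893 (mod 1271).
Since 893 ≠ 1, base 12 is a Fermat witness: 1271 is composite.

893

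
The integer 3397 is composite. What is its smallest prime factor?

3397 is odd.
Digit sum 22, not divisible by 3.
Ends in 7: not divisible by 5.
7: 3397 = 7·485 + 2
11: 3397 = 11·308 + 9
13: 3397 = 13·261 + 4
17: 3397 = 17·199 + 14
19: 3397 = 19·178 + 15
23: 3397 = 23·147 + 16
29: 3397 = 29·117 + 4
31: 3397 = 31·109 + 18
37: 3397 = 37·91 + 30
41: 3397 = 41·82 + 35
43: 3397 = 43·79

43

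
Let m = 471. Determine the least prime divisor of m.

471 is odd.
Digit sum 12, divisible by 3.

3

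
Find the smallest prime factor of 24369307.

24369307 is odd.
Digit sum 34, not divisible by 3.
Ends in 7: not divisible by 5.
7: 24369307 = 7·3481329 + 4
11: 24369307 = 11·2215391 + 6
13: 24369307 = 13·1874562 + 1
17: 24369307 = 17·1433488 + 11
19: 24369307 = 19·1282595 + 2
23: 24369307 = 23·1059535 + 2
29: 24369307 = 29·840320 + 27
31: 24369307 = 31·786106 + 21
37: 24369307 = 37·658629 + 34
41: 24369307 = 41·594373 + 14
43: 24369307 = 43·566728 + 3
47: 24369307 = 47·518495 + 42
53: 24369307 = 53·459798 + 13
59: 24369307 = 59·413039 + 6
61: 24369307 = 61·399496 + 51
67: 24369307 = 67·363721

67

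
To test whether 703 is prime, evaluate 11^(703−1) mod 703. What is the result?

11^1 ≡ 11 (mod 703)
11^2 ≡ 11^2 = 121 ≡ 121 (mod 703)
11^4 ≡ 121^2 = 14641 ≡ 581 (mod 703)
11^8 ≡ 581^2 = 337561 ≡ 121 (mod 703)
11^16 ≡ 121^2 = 14641 ≡ 581 (mod 703)
11^32 ≡ 581^2 = 337561 ≡ 121 (mod 703)
11^64 ≡ 121^2 = 14641 ≡ 581 (mod 703)
11^128 ≡ 581^2 = 337561 ≡ 121 (mod 703)
11^256 ≡ 121^2 = 14641 ≡ 581 (mod 703)
11^512 ≡ 581^2 = 337561 ≡ 121 (mod 703)
702 = 512 + 128 + 32 + 16 + 8 + 4 + 2 in binary powers of 2.
So 11^702 ≡ 121 · 121 · 121 · 581 · 121 · 581 · 121 ≡ 1 (mod 703).
Since the result is 1, base 11 gives no evidence that 703 is composite.

1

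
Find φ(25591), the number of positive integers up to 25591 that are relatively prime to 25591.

Factor: 25591 = 157 · 163.
φ(25591) = (157−1) · (163−1) = 156 · 162 = 25272.

25272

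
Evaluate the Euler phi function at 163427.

Factor: 163427 = 11 · 83 · 179.
φ(163427) = (11−1) · (83−1) · (179−1) = 10 · 82 · 178 = 145960.

145960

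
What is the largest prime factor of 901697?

59

901697 = 17 · 53041
53041 = 29 · 1829
1829 = 31 · 59
59 is prime.
So 901697 = 17 · 29 · 31 · 59; the largest prime factor is 59.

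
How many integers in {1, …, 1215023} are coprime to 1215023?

1179360

Factor: 1215023 = 71 · 109 · 157.
φ(1215023) = (71−1) · (109−1) · (157−1) = 70 · 108 · 156 = 1179360.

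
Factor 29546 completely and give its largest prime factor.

29546 = 2 · 14773
14773 = 11 · 1343
1343 = 17 · 79
79 is prime.
So 29546 = 2 · 11 · 17 · 79; the largest prime factor is 79.

79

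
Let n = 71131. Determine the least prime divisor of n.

83

71131 is odd.
Digit sum 13, not divisible by 3.
Ends in 1: not divisible by 5.
7: 71131 = 7·10161 + 4
11: 71131 = 11·6466 + 5
13: 71131 = 13·5471 + 8
17: 71131 = 17·4184 + 3
19: 71131 = 19·3743 + 14
23: 71131 = 23·3092 + 15
29: 71131 = 29·2452 + 23
31: 71131 = 31·2294 + 17
37: 71131 = 37·1922 + 17
41: 71131 = 41·1734 + 37
43: 71131 = 43·1654 + 9
47: 71131 = 47·1513 + 20
53: 71131 = 53·1342 + 5
59: 71131 = 59·1205 + 36
61: 71131 = 61·1166 + 5
67: 71131 = 67·1061 + 44
71: 71131 = 71·1001 + 60
73: 71131 = 73·974 + 29
79: 71131 = 79·900 + 31
83: 71131 = 83·857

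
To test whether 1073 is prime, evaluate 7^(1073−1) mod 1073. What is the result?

7^1 ≡ 7 (mod 1073)
7^2 ≡ 7^2 = 49 ≡ 49 (mod 1073)
7^4 ≡ 49^2 = 2401 ≡ 255 (mod 1073)
7^8 ≡ 255^2 = 65025 ≡ 645 (mod 1073)
7^16 ≡ 645^2 = 416025 ≡ 774 (mod 1073)
7^32 ≡ 774^2 = 599076 ≡ 342 (mod 1073)
7^64 ≡ 342^2 = 116964 ≡ 7 (mod 1073)
7^128 ≡ 7^2 = 49 ≡ 49 (mod 1073)
7^256 ≡ 49^2 = 2401 ≡ 255 (mod 1073)
7^512 ≡ 255^2 = 65025 ≡ 645 (mod 1073)
7^1024 ≡ 645^2 = 416025 ≡ 774 (mod 1073)
1072 = 1024 + 32 + 16 in binary powers of 2.
So 7^1072 ≡ 774 · 342 · 774 ≡ 7 (mod 1073).
Since 7 ≠ 1, base 7 is a Fermat witness: 1073 is composite.

7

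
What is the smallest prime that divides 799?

17

799 is odd.
Digit sum 25, not divisible by 3.
Ends in 9: not divisible by 5.
7: 799 = 7·114 + 1
11: 799 = 11·72 + 7
13: 799 = 13·61 + 6
17: 799 = 17·47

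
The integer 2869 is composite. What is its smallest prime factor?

2869 is odd.
Digit sum 25, not divisible by 3.
Ends in 9: not divisible by 5.
7: 2869 = 7·409 + 6
11: 2869 = 11·260 + 9
13: 2869 = 13·220 + 9
17: 2869 = 17·168 + 13
19: 2869 = 19·151

19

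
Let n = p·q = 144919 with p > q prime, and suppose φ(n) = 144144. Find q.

313

φ(n) = (p−1)(q−1) = n − (p+q) + 1, so p + q = 144919 − 144144 + 1 = 776.
p and q are the roots of t² − 776t + 144919 = 0.
Discriminant: 776² − 4·144919 = 602176 − 579676 = 22500; √22500 = 150.
q = (776 − 150)/2 = 313, p = (776 + 150)/2 = 463.
Check: 313 · 463 = 144919.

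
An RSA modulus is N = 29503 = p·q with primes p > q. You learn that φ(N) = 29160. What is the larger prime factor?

φ(n) = (p−1)(q−1) = n − (p+q) + 1, so p + q = 29503 − 29160 + 1 = 344.
p and q are the roots of t² − 344t + 29503 = 0.
Discriminant: 344² − 4·29503 = 118336 − 118012 = 324; √324 = 18.
q = (344 − 18)/2 = 163, p = (344 + 18)/2 = 181.
Check: 163 · 181 = 29503.

181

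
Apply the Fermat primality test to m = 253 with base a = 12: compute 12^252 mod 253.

232

12^1 ≡ 12 (mod 253)
12^2 ≡ 12^2 = 144 ≡ 144 (mod 253)
12^4 ≡ 144^2 = 20736 ≡ 243 (mod 253)
12^8 ≡ 243^2 = 59049 ≡ 100 (mod 253)
12^16 ≡ 100^2 = 10000 ≡ 133 (mod 253)
12^32 ≡ 133^2 = 17689 ≡ 232 (mod 253)
12^64 ≡ 232^2 = 53824 ≡ 188 (mod 253)
12^128 ≡ 188^2 = 35344 ≡ 177 (mod 253)
252 = 128 + 64 + 32 + 16 + 8 + 4 in binary powers of 2.
So 12^252 ≡ 177 · 188 · 232 · 133 · 100 · 243 ≡ 232 (mod 253).
Since 232 ≠ 1, base 12 is a Fermat witness: 253 is composite.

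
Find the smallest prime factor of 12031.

12031 is odd.
Digit sum 7, not divisible by 3.
Ends in 1: not divisible by 5.
7: 12031 = 7·1718 + 5
11: 12031 = 11·1093 + 8
13: 12031 = 13·925 + 6
17: 12031 = 17·707 + 12
19: 12031 = 19·633 + 4
23: 12031 = 23·523 + 2
29: 12031 = 29·414 + 25
31: 12031 = 31·388 + 3
37: 12031 = 37·325 + 6
41: 12031 = 41·293 + 18
43: 12031 = 43·279 + 34
47: 12031 = 47·255 + 46
53: 12031 = 53·227

53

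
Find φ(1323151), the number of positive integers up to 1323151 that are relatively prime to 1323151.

1283040

Factor: 1323151 = 61 · 109 · 199.
φ(1323151) = (61−1) · (109−1) · (199−1) = 60 · 108 · 198 = 1283040.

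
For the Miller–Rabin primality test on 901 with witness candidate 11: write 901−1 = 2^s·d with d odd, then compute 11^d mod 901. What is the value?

901 − 1 = 900 = 2^2 · 225, so d = 225.
11^1 ≡ 11 (mod 901)
11^2 ≡ 11^2 = 121 ≡ 121 (mod 901)
11^4 ≡ 121^2 = 14641 ≡ 225 (mod 901)
11^8 ≡ 225^2 = 50625 ≡ 169 (mod 901)
11^16 ≡ 169^2 = 28561 ≡ 630 (mod 901)
11^32 ≡ 630^2 = 396900 ≡ 460 (mod 901)
11^64 ≡ 460^2 = 211600 ≡ 766 (mod 901)
11^128 ≡ 766^2 = 586756 ≡ 205 (mod 901)
225 = 128 + 64 + 32 + 1 in binary powers of 2.
So 11^225 ≡ 205 · 766 · 460 · 11 ≡ 623 (mod 901).
Squaring chain: 623 → 699; never reaches −1, so base 11 is a Miller–Rabin witness that 901 is composite.

623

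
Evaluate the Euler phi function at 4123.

3240

Factor: 4123 = 7 · 19 · 31.
φ(4123) = (7−1) · (19−1) · (31−1) = 6 · 18 · 30 = 3240.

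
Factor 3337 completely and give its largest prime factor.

3337 = 47 · 71
71 is prime.
So 3337 = 47 · 71; the largest prime factor is 71.

71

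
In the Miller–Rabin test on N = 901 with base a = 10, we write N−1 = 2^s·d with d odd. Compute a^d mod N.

901 − 1 = 900 = 2^2 · 225, so d = 225.
10^1 ≡ 10 (mod 901)
10^2 ≡ 10^2 = 100 ≡ 100 (mod 901)
10^4 ≡ 100^2 = 10000 ≡ 89 (mod 901)
10^8 ≡ 89^2 = 7921 ≡ 713 (mod 901)
10^16 ≡ 713^2 = 508369 ≡ 205 (mod 901)
10^32 ≡ 205^2 = 42025 ≡ 579 (mod 901)
10^64 ≡ 579^2 = 335241 ≡ 69 (mod 901)
10^128 ≡ 69^2 = 4761 ≡ 256 (mod 901)
225 = 128 + 64 + 32 + 1 in binary powers of 2.
So 10^225 ≡ 256 · 69 · 579 · 10 ≡ 248 (mod 901).
Squaring chain: 248 → 236; never reaches −1, so base 10 is a Miller–Rabin witness that 901 is composite.

248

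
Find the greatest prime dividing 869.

869 = 11 · 79
79 is prime.
So 869 = 11 · 79; the largest prime factor is 79.

79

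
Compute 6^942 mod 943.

6^1 ≡ 6 (mod 943)
6^2 ≡ 6^2 = 36 ≡ 36 (mod 943)
6^4 ≡ 36^2 = 1296 ≡ 353 (mod 943)
6^8 ≡ 353^2 = 124609 ≡ 133 (mod 943)
6^16 ≡ 133^2 = 17689 ≡ 715 (mod 943)
6^32 ≡ 715^2 = 511225 ≡ 119 (mod 943)
6^64 ≡ 119^2 = 14161 ≡ 16 (mod 943)
6^128 ≡ 16^2 = 256 ≡ 256 (mod 943)
6^256 ≡ 256^2 = 65536 ≡ 469 (mod 943)
6^512 ≡ 469^2 = 219961 ≡ 242 (mod 943)
942 = 512 + 256 + 128 + 32 + 8 + 4 + 2 in binary powers of 2.
So 6^942 ≡ 242 · 469 · 256 · 119 · 133 · 353 · 36 ≡ 210 (mod 943).
Since 210 ≠ 1, base 6 is a Fermat witness: 943 is composite.

210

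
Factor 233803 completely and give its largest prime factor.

233803 = 37 · 6319
6319 = 71 · 89
89 is prime.
So 233803 = 37 · 71 · 89; the largest prime factor is 89.

89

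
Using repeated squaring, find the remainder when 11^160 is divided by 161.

11^1 ≡ 11 (mod 161)
11^2 ≡ 11^2 = 121 ≡ 121 (mod 161)
11^4 ≡ 121^2 = 14641 ≡ 151 (mod 161)
11^8 ≡ 151^2 = 22801 ≡ 100 (mod 161)
11^16 ≡ 100^2 = 10000 ≡ 18 (mod 161)
11^32 ≡ 18^2 = 324 ≡ 2 (mod 161)
11^64 ≡ 2^2 = 4 ≡ 4 (mod 161)
11^128 ≡ 4^2 = 16 ≡ 16 (mod 161)
160 = 128 + 32 in binary powers of 2.
So 11^160 ≡ 16 · 2 ≡ 32 (mod 161).
Since 32 ≠ 1, base 11 is a Fermat witness: 161 is composite.

32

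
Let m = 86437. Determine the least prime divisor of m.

13

86437 is odd.
Digit sum 28, not divisible by 3.
Ends in 7: not divisible by 5.
7: 86437 = 7·12348 + 1
11: 86437 = 11·7857 + 10
13: 86437 = 13·6649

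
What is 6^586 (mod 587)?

1

6^1 ≡ 6 (mod 587)
6^2 ≡ 6^2 = 36 ≡ 36 (mod 587)
6^4 ≡ 36^2 = 1296 ≡ 122 (mod 587)
6^8 ≡ 122^2 = 14884 ≡ 209 (mod 587)
6^16 ≡ 209^2 = 43681 ≡ 243 (mod 587)
6^32 ≡ 243^2 = 59049 ≡ 349 (mod 587)
6^64 ≡ 349^2 = 121801 ≡ 292 (mod 587)
6^128 ≡ 292^2 = 85264 ≡ 149 (mod 587)
6^256 ≡ 149^2 = 22201 ≡ 482 (mod 587)
6^512 ≡ 482^2 = 232324 ≡ 459 (mod 587)
586 = 512 + 64 + 8 + 2 in binary powers of 2.
So 6^586 ≡ 459 · 292 · 209 · 36 ≡ 1 (mod 587).
Since the result is 1, base 6 gives no evidence that 587 is composite.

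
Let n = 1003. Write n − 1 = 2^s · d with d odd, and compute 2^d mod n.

865

1003 − 1 = 1002 = 2^1 · 501, so d = 501.
2^1 ≡ 2 (mod 1003)
2^2 ≡ 2^2 = 4 ≡ 4 (mod 1003)
2^4 ≡ 4^2 = 16 ≡ 16 (mod 1003)
2^8 ≡ 16^2 = 256 ≡ 256 (mod 1003)
2^16 ≡ 256^2 = 65536 ≡ 341 (mod 1003)
2^32 ≡ 341^2 = 116281 ≡ 936 (mod 1003)
2^64 ≡ 936^2 = 876096 ≡ 477 (mod 1003)
2^128 ≡ 477^2 = 227529 ≡ 851 (mod 1003)
2^256 ≡ 851^2 = 724201 ≡ 35 (mod 1003)
501 = 256 + 128 + 64 + 32 + 16 + 4 + 1 in binary powers of 2.
So 2^501 ≡ 35 · 851 · 477 · 936 · 341 · 16 · 2 ≡ 865 (mod 1003).
Squaring chain: 865; never reaches −1, so base 2 is a Miller–Rabin witness that 1003 is composite.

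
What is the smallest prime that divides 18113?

18113 is odd.
Digit sum 14, not divisible by 3.
Ends in 3: not divisible by 5.
7: 18113 = 7·2587 + 4
11: 18113 = 11·1646 + 7
13: 18113 = 13·1393 + 4
17: 18113 = 17·1065 + 8
19: 18113 = 19·953 + 6
23: 18113 = 23·787 + 12
29: 18113 = 29·624 + 17
31: 18113 = 31·584 + 9
37: 18113 = 37·489 + 20
41: 18113 = 41·441 + 32
43: 18113 = 43·421 + 10
47: 18113 = 47·385 + 18
53: 18113 = 53·341 + 40
59: 18113 = 59·307

59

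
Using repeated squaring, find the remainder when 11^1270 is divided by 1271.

11^1 ≡ 11 (mod 1271)
11^2 ≡ 11^2 = 121 ≡ 121 (mod 1271)
11^4 ≡ 121^2 = 14641 ≡ 660 (mod 1271)
11^8 ≡ 660^2 = 435600 ≡ 918 (mod 1271)
11^16 ≡ 918^2 = 842724 ≡ 51 (mod 1271)
11^32 ≡ 51^2 = 2601 ≡ 59 (mod 1271)
11^64 ≡ 59^2 = 3481 ≡ 939 (mod 1271)
11^128 ≡ 939^2 = 881721 ≡ 918 (mod 1271)
11^256 ≡ 918^2 = 842724 ≡ 51 (mod 1271)
11^512 ≡ 51^2 = 2601 ≡ 59 (mod 1271)
11^1024 ≡ 59^2 = 3481 ≡ 939 (mod 1271)
1270 = 1024 + 128 + 64 + 32 + 16 + 4 + 2 in binary powers of 2.
So 11^1270 ≡ 939 · 918 · 939 · 59 · 51 · 660 · 121 ≡ 811 (mod 1271).
Since 811 ≠ 1, base 11 is a Fermat witness: 1271 is composite.

811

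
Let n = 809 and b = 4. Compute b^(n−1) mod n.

1

4^1 ≡ 4 (mod 809)
4^2 ≡ 4^2 = 16 ≡ 16 (mod 809)
4^4 ≡ 16^2 = 256 ≡ 256 (mod 809)
4^8 ≡ 256^2 = 65536 ≡ 7 (mod 809)
4^16 ≡ 7^2 = 49 ≡ 49 (mod 809)
4^32 ≡ 49^2 = 2401 ≡ 783 (mod 809)
4^64 ≡ 783^2 = 613089 ≡ 676 (mod 809)
4^128 ≡ 676^2 = 456976 ≡ 700 (mod 809)
4^256 ≡ 700^2 = 490000 ≡ 555 (mod 809)
4^512 ≡ 555^2 = 308025 ≡ 605 (mod 809)
808 = 512 + 256 + 32 + 8 in binary powers of 2.
So 4^808 ≡ 605 · 555 · 783 · 7 ≡ 1 (mod 809).
Since the result is 1, base 4 gives no evidence that 809 is composite.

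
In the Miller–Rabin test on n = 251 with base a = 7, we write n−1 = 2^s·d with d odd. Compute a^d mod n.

1

251 − 1 = 250 = 2^1 · 125, so d = 125.
7^1 ≡ 7 (mod 251)
7^2 ≡ 7^2 = 49 ≡ 49 (mod 251)
7^4 ≡ 49^2 = 2401 ≡ 142 (mod 251)
7^8 ≡ 142^2 = 20164 ≡ 84 (mod 251)
7^16 ≡ 84^2 = 7056 ≡ 28 (mod 251)
7^32 ≡ 28^2 = 784 ≡ 31 (mod 251)
7^64 ≡ 31^2 = 961 ≡ 208 (mod 251)
125 = 64 + 32 + 16 + 8 + 4 + 1 in binary powers of 2.
So 7^125 ≡ 208 · 31 · 28 · 84 · 142 · 7 ≡ 1 (mod 251).
Since 7^d ≡ 1 (mod 251), base 7 does not prove 251 composite.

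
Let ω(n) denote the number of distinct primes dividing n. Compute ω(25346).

25346 = 2 · 12673
12673 = 19 · 667
667 = 23 · 29
25346 = 2 · 19 · 23 · 29, which has 4 distinct prime factors.

4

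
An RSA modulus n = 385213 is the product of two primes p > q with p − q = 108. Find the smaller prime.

Since p = q + 108, we have 385213 = q(q + 108), so q² + 108q − 385213 = 0.
Discriminant: 108² + 4·385213 = 11664 + 1540852 = 1552516; √1552516 = 1246.
q = (−108 + 1246)/2 = 569, and p = q + 108 = 677.
Check: 569 · 677 = 385213.

569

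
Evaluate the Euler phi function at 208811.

192640

Factor: 208811 = 17 · 71 · 173.
φ(208811) = (17−1) · (71−1) · (173−1) = 16 · 70 · 172 = 192640.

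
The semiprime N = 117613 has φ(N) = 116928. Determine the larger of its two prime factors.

349

φ(n) = (p−1)(q−1) = n − (p+q) + 1, so p + q = 117613 − 116928 + 1 = 686.
p and q are the roots of t² − 686t + 117613 = 0.
Discriminant: 686² − 4·117613 = 470596 − 470452 = 144; √144 = 12.
q = (686 − 12)/2 = 337, p = (686 + 12)/2 = 349.
Check: 337 · 349 = 117613.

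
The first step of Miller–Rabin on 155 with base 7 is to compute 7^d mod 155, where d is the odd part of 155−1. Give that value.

142

155 − 1 = 154 = 2^1 · 77, so d = 77.
7^1 ≡ 7 (mod 155)
7^2 ≡ 7^2 = 49 ≡ 49 (mod 155)
7^4 ≡ 49^2 = 2401 ≡ 76 (mod 155)
7^8 ≡ 76^2 = 5776 ≡ 41 (mod 155)
7^16 ≡ 41^2 = 1681 ≡ 131 (mod 155)
7^32 ≡ 131^2 = 17161 ≡ 111 (mod 155)
7^64 ≡ 111^2 = 12321 ≡ 76 (mod 155)
77 = 64 + 8 + 4 + 1 in binary powers of 2.
So 7^77 ≡ 76 · 41 · 76 · 7 ≡ 142 (mod 155).
Squaring chain: 142; never reaches −1, so base 7 is a Miller–Rabin witness that 155 is composite.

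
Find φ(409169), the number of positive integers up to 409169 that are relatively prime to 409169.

Factor: 409169 = 31 · 67 · 197.
φ(409169) = (31−1) · (67−1) · (197−1) = 30 · 66 · 196 = 388080.

388080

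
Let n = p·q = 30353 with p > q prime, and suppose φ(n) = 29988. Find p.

239

φ(n) = (p−1)(q−1) = n − (p+q) + 1, so p + q = 30353 − 29988 + 1 = 366.
p and q are the roots of t² − 366t + 30353 = 0.
Discriminant: 366² − 4·30353 = 133956 − 121412 = 12544; √12544 = 112.
q = (366 − 112)/2 = 127, p = (366 + 112)/2 = 239.
Check: 127 · 239 = 30353.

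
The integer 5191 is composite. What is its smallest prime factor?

5191 is odd.
Digit sum 16, not divisible by 3.
Ends in 1: not divisible by 5.
7: 5191 = 7·741 + 4
11: 5191 = 11·471 + 10
13: 5191 = 13·399 + 4
17: 5191 = 17·305 + 6
19: 5191 = 19·273 + 4
23: 5191 = 23·225 + 16
29: 5191 = 29·179

29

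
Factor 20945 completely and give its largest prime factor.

20945 = 5 · 4189
4189 = 59 · 71
71 is prime.
So 20945 = 5 · 59 · 71; the largest prime factor is 71.

71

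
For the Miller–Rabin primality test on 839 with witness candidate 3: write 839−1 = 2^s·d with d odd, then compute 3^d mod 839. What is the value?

1

839 − 1 = 838 = 2^1 · 419, so d = 419.
3^1 ≡ 3 (mod 839)
3^2 ≡ 3^2 = 9 ≡ 9 (mod 839)
3^4 ≡ 9^2 = 81 ≡ 81 (mod 839)
3^8 ≡ 81^2 = 6561 ≡ 688 (mod 839)
3^16 ≡ 688^2 = 473344 ≡ 148 (mod 839)
3^32 ≡ 148^2 = 21904 ≡ 90 (mod 839)
3^64 ≡ 90^2 = 8100 ≡ 549 (mod 839)
3^128 ≡ 549^2 = 301401 ≡ 200 (mod 839)
3^256 ≡ 200^2 = 40000 ≡ 567 (mod 839)
419 = 256 + 128 + 32 + 2 + 1 in binary powers of 2.
So 3^419 ≡ 567 · 200 · 90 · 9 · 3 ≡ 1 (mod 839).
Since 3^d ≡ 1 (mod 839), base 3 does not prove 839 composite.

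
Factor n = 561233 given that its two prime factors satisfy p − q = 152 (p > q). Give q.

Since p = q + 152, we have 561233 = q(q + 152), so q² + 152q − 561233 = 0.
Discriminant: 152² + 4·561233 = 23104 + 2244932 = 2268036; √2268036 = 1506.
q = (−152 + 1506)/2 = 677, and p = q + 152 = 829.
Check: 677 · 829 = 561233.

677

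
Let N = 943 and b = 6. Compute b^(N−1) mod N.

210

6^1 ≡ 6 (mod 943)
6^2 ≡ 6^2 = 36 ≡ 36 (mod 943)
6^4 ≡ 36^2 = 1296 ≡ 353 (mod 943)
6^8 ≡ 353^2 = 124609 ≡ 133 (mod 943)
6^16 ≡ 133^2 = 17689 ≡ 715 (mod 943)
6^32 ≡ 715^2 = 511225 ≡ 119 (mod 943)
6^64 ≡ 119^2 = 14161 ≡ 16 (mod 943)
6^128 ≡ 16^2 = 256 ≡ 256 (mod 943)
6^256 ≡ 256^2 = 65536 ≡ 469 (mod 943)
6^512 ≡ 469^2 = 219961 ≡ 242 (mod 943)
942 = 512 + 256 + 128 + 32 + 8 + 4 + 2 in binary powers of 2.
So 6^942 ≡ 242 · 469 · 256 · 119 · 133 · 353 · 36 ≡ 210 (mod 943).
Since 210 ≠ 1, base 6 is a Fermat witness: 943 is composite.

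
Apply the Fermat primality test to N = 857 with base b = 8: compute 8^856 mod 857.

1

8^1 ≡ 8 (mod 857)
8^2 ≡ 8^2 = 64 ≡ 64 (mod 857)
8^4 ≡ 64^2 = 4096 ≡ 668 (mod 857)
8^8 ≡ 668^2 = 446224 ≡ 584 (mod 857)
8^16 ≡ 584^2 = 341056 ≡ 827 (mod 857)
8^32 ≡ 827^2 = 683929 ≡ 43 (mod 857)
8^64 ≡ 43^2 = 1849 ≡ 135 (mod 857)
8^128 ≡ 135^2 = 18225 ≡ 228 (mod 857)
8^256 ≡ 228^2 = 51984 ≡ 564 (mod 857)
8^512 ≡ 564^2 = 318096 ≡ 149 (mod 857)
856 = 512 + 256 + 64 + 16 + 8 in binary powers of 2.
So 8^856 ≡ 149 · 564 · 135 · 827 · 584 ≡ 1 (mod 857).
Since the result is 1, base 8 gives no evidence that 857 is composite.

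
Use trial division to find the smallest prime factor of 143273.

13

143273 is odd.
Digit sum 20, not divisible by 3.
Ends in 3: not divisible by 5.
7: 143273 = 7·20467 + 4
11: 143273 = 11·13024 + 9
13: 143273 = 13·11021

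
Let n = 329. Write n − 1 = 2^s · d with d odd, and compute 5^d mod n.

45

329 − 1 = 328 = 2^3 · 41, so d = 41.
5^1 ≡ 5 (mod 329)
5^2 ≡ 5^2 = 25 ≡ 25 (mod 329)
5^4 ≡ 25^2 = 625 ≡ 296 (mod 329)
5^8 ≡ 296^2 = 87616 ≡ 102 (mod 329)
5^16 ≡ 102^2 = 10404 ≡ 205 (mod 329)
5^32 ≡ 205^2 = 42025 ≡ 242 (mod 329)
41 = 32 + 8 + 1 in binary powers of 2.
So 5^41 ≡ 242 · 102 · 5 ≡ 45 (mod 329).
Squaring chain: 45 → 51 → 298; never reaches −1, so base 5 is a Miller–Rabin witness that 329 is composite.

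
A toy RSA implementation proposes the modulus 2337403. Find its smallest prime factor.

59

2337403 is odd.
Digit sum 22, not divisible by 3.
Ends in 3: not divisible by 5.
7: 2337403 = 7·333914 + 5
11: 2337403 = 11·212491 + 2
13: 2337403 = 13·179800 + 3
17: 2337403 = 17·137494 + 5
19: 2337403 = 19·123021 + 4
23: 2337403 = 23·101626 + 5
29: 2337403 = 29·80600 + 3
31: 2337403 = 31·75400 + 3
37: 2337403 = 37·63173 + 2
41: 2337403 = 41·57009 + 34
43: 2337403 = 43·54358 + 9
47: 2337403 = 47·49731 + 46
53: 2337403 = 53·44101 + 50
59: 2337403 = 59·39617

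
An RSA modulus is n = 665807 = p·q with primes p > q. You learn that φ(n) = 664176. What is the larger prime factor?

φ(n) = (p−1)(q−1) = n − (p+q) + 1, so p + q = 665807 − 664176 + 1 = 1632.
p and q are the roots of t² − 1632t + 665807 = 0.
Discriminant: 1632² − 4·665807 = 2663424 − 2663228 = 196; √196 = 14.
q = (1632 − 14)/2 = 809, p = (1632 + 14)/2 = 823.
Check: 809 · 823 = 665807.

823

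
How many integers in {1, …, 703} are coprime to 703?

648

Factor: 703 = 19 · 37.
φ(703) = (19−1) · (37−1) = 18 · 36 = 648.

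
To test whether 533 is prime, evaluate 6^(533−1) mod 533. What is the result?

373

6^1 ≡ 6 (mod 533)
6^2 ≡ 6^2 = 36 ≡ 36 (mod 533)
6^4 ≡ 36^2 = 1296 ≡ 230 (mod 533)
6^8 ≡ 230^2 = 52900 ≡ 133 (mod 533)
6^16 ≡ 133^2 = 17689 ≡ 100 (mod 533)
6^32 ≡ 100^2 = 10000 ≡ 406 (mod 533)
6^64 ≡ 406^2 = 164836 ≡ 139 (mod 533)
6^128 ≡ 139^2 = 19321 ≡ 133 (mod 533)
6^256 ≡ 133^2 = 17689 ≡ 100 (mod 533)
6^512 ≡ 100^2 = 10000 ≡ 406 (mod 533)
532 = 512 + 16 + 4 in binary powers of 2.
So 6^532 ≡ 406 · 100 · 230 ≡ 373 (mod 533).
Since 373 ≠ 1, base 6 is a Fermat witness: 533 is composite.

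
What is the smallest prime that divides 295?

5

295 is odd.
Digit sum 16, not divisible by 3.
Ends in 5: divisible by 5.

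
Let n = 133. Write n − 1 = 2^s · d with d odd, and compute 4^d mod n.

133 − 1 = 132 = 2^2 · 33, so d = 33.
4^1 ≡ 4 (mod 133)
4^2 ≡ 4^2 = 16 ≡ 16 (mod 133)
4^4 ≡ 16^2 = 256 ≡ 123 (mod 133)
4^8 ≡ 123^2 = 15129 ≡ 100 (mod 133)
4^16 ≡ 100^2 = 10000 ≡ 25 (mod 133)
4^32 ≡ 25^2 = 625 ≡ 93 (mod 133)
33 = 32 + 1 in binary powers of 2.
So 4^33 ≡ 93 · 4 ≡ 106 (mod 133).
Squaring chain: 106 → 64; never reaches −1, so base 4 is a Miller–Rabin witness that 133 is composite.

106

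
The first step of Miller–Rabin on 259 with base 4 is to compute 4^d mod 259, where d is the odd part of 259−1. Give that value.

64

259 − 1 = 258 = 2^1 · 129, so d = 129.
4^1 ≡ 4 (mod 259)
4^2 ≡ 4^2 = 16 ≡ 16 (mod 259)
4^4 ≡ 16^2 = 256 ≡ 256 (mod 259)
4^8 ≡ 256^2 = 65536 ≡ 9 (mod 259)
4^16 ≡ 9^2 = 81 ≡ 81 (mod 259)
4^32 ≡ 81^2 = 6561 ≡ 86 (mod 259)
4^64 ≡ 86^2 = 7396 ≡ 144 (mod 259)
4^128 ≡ 144^2 = 20736 ≡ 16 (mod 259)
129 = 128 + 1 in binary powers of 2.
So 4^129 ≡ 16 · 4 ≡ 64 (mod 259).
Squaring chain: 64; never reaches −1, so base 4 is a Miller–Rabin witness that 259 is composite.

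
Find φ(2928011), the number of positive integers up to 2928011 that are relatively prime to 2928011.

Factor: 2928011 = 89 · 167 · 197.
φ(2928011) = (89−1) · (167−1) · (197−1) = 88 · 166 · 196 = 2863168.

2863168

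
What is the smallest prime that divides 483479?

483479 is odd.
Digit sum 35, not divisible by 3.
Ends in 9: not divisible by 5.
7: 483479 = 7·69068 + 3
11: 483479 = 11·43952 + 7
13: 483479 = 13·37190 + 9
17: 483479 = 17·28439 + 16
19: 483479 = 19·25446 + 5
23: 483479 = 23·21020 + 19
29: 483479 = 29·16671 + 20
31: 483479 = 31·15596 + 3
37: 483479 = 37·13067

37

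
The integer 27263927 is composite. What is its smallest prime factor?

79

27263927 is odd.
Digit sum 38, not divisible by 3.
Ends in 7: not divisible by 5.
7: 27263927 = 7·3894846 + 5
11: 27263927 = 11·2478538 + 9
13: 27263927 = 13·2097225 + 2
17: 27263927 = 17·1603760 + 7
19: 27263927 = 19·1434943 + 10
23: 27263927 = 23·1185388 + 3
29: 27263927 = 29·940135 + 12
31: 27263927 = 31·879481 + 16
37: 27263927 = 37·736862 + 33
41: 27263927 = 41·664973 + 34
43: 27263927 = 43·634044 + 35
47: 27263927 = 47·580083 + 26
53: 27263927 = 53·514413 + 38
59: 27263927 = 59·462100 + 27
61: 27263927 = 61·446949 + 38
67: 27263927 = 67·406924 + 19
71: 27263927 = 71·383998 + 69
73: 27263927 = 73·373478 + 33
79: 27263927 = 79·345113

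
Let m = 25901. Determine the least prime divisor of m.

59

25901 is odd.
Digit sum 17, not divisible by 3.
Ends in 1: not divisible by 5.
7: 25901 = 7·3700 + 1
11: 25901 = 11·2354 + 7
13: 25901 = 13·1992 + 5
17: 25901 = 17·1523 + 10
19: 25901 = 19·1363 + 4
23: 25901 = 23·1126 + 3
29: 25901 = 29·893 + 4
31: 25901 = 31·835 + 16
37: 25901 = 37·700 + 1
41: 25901 = 41·631 + 30
43: 25901 = 43·602 + 15
47: 25901 = 47·551 + 4
53: 25901 = 53·488 + 37
59: 25901 = 59·439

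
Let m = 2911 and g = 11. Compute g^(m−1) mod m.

2533

11^1 ≡ 11 (mod 2911)
11^2 ≡ 11^2 = 121 ≡ 121 (mod 2911)
11^4 ≡ 121^2 = 14641 ≡ 86 (mod 2911)
11^8 ≡ 86^2 = 7396 ≡ 1574 (mod 2911)
11^16 ≡ 1574^2 = 2477476 ≡ 215 (mod 2911)
11^32 ≡ 215^2 = 46225 ≡ 2560 (mod 2911)
11^64 ≡ 2560^2 = 6553600 ≡ 939 (mod 2911)
11^128 ≡ 939^2 = 881721 ≡ 2599 (mod 2911)
11^256 ≡ 2599^2 = 6754801 ≡ 1281 (mod 2911)
11^512 ≡ 1281^2 = 1640961 ≡ 2068 (mod 2911)
11^1024 ≡ 2068^2 = 4276624 ≡ 365 (mod 2911)
11^2048 ≡ 365^2 = 133225 ≡ 2230 (mod 2911)
2910 = 2048 + 512 + 256 + 64 + 16 + 8 + 4 + 2 in binary powers of 2.
So 11^2910 ≡ 2230 · 2068 · 1281 · 939 · 215 · 1574 · 86 · 121 ≡ 2533 (mod 2911).
Since 2533 ≠ 1, base 11 is a Fermat witness: 2911 is composite.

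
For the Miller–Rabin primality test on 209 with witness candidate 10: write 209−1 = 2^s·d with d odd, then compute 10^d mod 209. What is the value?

32

209 − 1 = 208 = 2^4 · 13, so d = 13.
10^1 ≡ 10 (mod 209)
10^2 ≡ 10^2 = 100 ≡ 100 (mod 209)
10^4 ≡ 100^2 = 10000 ≡ 177 (mod 209)
10^8 ≡ 177^2 = 31329 ≡ 188 (mod 209)
13 = 8 + 4 + 1 in binary powers of 2.
So 10^13 ≡ 188 · 177 · 10 ≡ 32 (mod 209).
Squaring chain: 32 → 188 → 23 → 111; never reaches −1, so base 10 is a Miller–Rabin witness that 209 is composite.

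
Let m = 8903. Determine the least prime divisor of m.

29

8903 is odd.
Digit sum 20, not divisible by 3.
Ends in 3: not divisible by 5.
7: 8903 = 7·1271 + 6
11: 8903 = 11·809 + 4
13: 8903 = 13·684 + 11
17: 8903 = 17·523 + 12
19: 8903 = 19·468 + 11
23: 8903 = 23·387 + 2
29: 8903 = 29·307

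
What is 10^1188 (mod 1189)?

10^1 ≡ 10 (mod 1189)
10^2 ≡ 10^2 = 100 ≡ 100 (mod 1189)
10^4 ≡ 100^2 = 10000 ≡ 488 (mod 1189)
10^8 ≡ 488^2 = 238144 ≡ 344 (mod 1189)
10^16 ≡ 344^2 = 118336 ≡ 625 (mod 1189)
10^32 ≡ 625^2 = 390625 ≡ 633 (mod 1189)
10^64 ≡ 633^2 = 400689 ≡ 1185 (mod 1189)
10^128 ≡ 1185^2 = 1404225 ≡ 16 (mod 1189)
10^256 ≡ 16^2 = 256 ≡ 256 (mod 1189)
10^512 ≡ 256^2 = 65536 ≡ 141 (mod 1189)
10^1024 ≡ 141^2 = 19881 ≡ 857 (mod 1189)
1188 = 1024 + 128 + 32 + 4 in binary powers of 2.
So 10^1188 ≡ 857 · 16 · 633 · 488 ≡ 426 (mod 1189).
Since 426 ≠ 1, base 10 is a Fermat witness: 1189 is composite.

426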